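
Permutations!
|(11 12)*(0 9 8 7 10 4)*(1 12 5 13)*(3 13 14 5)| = |(0 9 8 7 10 4)(1 12 11 3 13)(5 14)| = 30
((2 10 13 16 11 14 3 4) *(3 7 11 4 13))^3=(2 13)(3 4)(10 16)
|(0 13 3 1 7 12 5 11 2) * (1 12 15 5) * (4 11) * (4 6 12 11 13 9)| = 42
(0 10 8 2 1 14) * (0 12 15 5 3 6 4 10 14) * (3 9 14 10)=(0 10 8 2 1)(3 6 4)(5 9 14 12 15)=[10, 0, 1, 6, 3, 9, 4, 7, 2, 14, 8, 11, 15, 13, 12, 5]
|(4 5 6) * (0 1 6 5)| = |(0 1 6 4)| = 4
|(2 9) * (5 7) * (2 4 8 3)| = 10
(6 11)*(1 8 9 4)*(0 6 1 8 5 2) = [6, 5, 0, 3, 8, 2, 11, 7, 9, 4, 10, 1] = (0 6 11 1 5 2)(4 8 9)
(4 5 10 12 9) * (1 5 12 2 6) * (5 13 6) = (1 13 6)(2 5 10)(4 12 9) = [0, 13, 5, 3, 12, 10, 1, 7, 8, 4, 2, 11, 9, 6]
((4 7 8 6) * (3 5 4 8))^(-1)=((3 5 4 7)(6 8))^(-1)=(3 7 4 5)(6 8)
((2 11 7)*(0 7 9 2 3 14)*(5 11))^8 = (14)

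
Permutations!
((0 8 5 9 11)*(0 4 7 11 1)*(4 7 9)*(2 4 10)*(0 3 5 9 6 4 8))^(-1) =(1 9 8 2 10 5 3)(4 6)(7 11)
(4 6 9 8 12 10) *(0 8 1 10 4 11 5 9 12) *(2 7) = (0 8)(1 10 11 5 9)(2 7)(4 6 12) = [8, 10, 7, 3, 6, 9, 12, 2, 0, 1, 11, 5, 4]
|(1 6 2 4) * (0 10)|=|(0 10)(1 6 2 4)|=4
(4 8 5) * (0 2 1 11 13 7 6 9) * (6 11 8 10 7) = (0 2 1 8 5 4 10 7 11 13 6 9) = [2, 8, 1, 3, 10, 4, 9, 11, 5, 0, 7, 13, 12, 6]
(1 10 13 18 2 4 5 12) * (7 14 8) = (1 10 13 18 2 4 5 12)(7 14 8) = [0, 10, 4, 3, 5, 12, 6, 14, 7, 9, 13, 11, 1, 18, 8, 15, 16, 17, 2]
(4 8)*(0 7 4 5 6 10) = (0 7 4 8 5 6 10) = [7, 1, 2, 3, 8, 6, 10, 4, 5, 9, 0]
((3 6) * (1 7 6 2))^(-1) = (1 2 3 6 7)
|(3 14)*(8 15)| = |(3 14)(8 15)| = 2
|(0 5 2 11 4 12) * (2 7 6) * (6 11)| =6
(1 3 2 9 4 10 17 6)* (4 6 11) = (1 3 2 9 6)(4 10 17 11) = [0, 3, 9, 2, 10, 5, 1, 7, 8, 6, 17, 4, 12, 13, 14, 15, 16, 11]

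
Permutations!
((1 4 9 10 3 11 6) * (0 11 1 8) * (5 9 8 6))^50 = ((0 11 5 9 10 3 1 4 8))^50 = (0 3 11 1 5 4 9 8 10)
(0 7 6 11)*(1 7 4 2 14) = (0 4 2 14 1 7 6 11) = [4, 7, 14, 3, 2, 5, 11, 6, 8, 9, 10, 0, 12, 13, 1]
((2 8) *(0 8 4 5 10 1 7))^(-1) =(0 7 1 10 5 4 2 8)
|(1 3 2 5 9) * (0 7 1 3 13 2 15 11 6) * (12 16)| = 22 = |(0 7 1 13 2 5 9 3 15 11 6)(12 16)|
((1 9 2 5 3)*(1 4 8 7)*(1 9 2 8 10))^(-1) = ((1 2 5 3 4 10)(7 9 8))^(-1) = (1 10 4 3 5 2)(7 8 9)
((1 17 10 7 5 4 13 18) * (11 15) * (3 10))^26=(1 18 13 4 5 7 10 3 17)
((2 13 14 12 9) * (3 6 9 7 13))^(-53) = (2 9 6 3)(7 12 14 13)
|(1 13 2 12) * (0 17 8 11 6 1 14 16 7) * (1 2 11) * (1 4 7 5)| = |(0 17 8 4 7)(1 13 11 6 2 12 14 16 5)| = 45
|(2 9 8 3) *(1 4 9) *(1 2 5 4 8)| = 6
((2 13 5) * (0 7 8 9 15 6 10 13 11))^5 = ((0 7 8 9 15 6 10 13 5 2 11))^5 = (0 6 11 15 2 9 5 8 13 7 10)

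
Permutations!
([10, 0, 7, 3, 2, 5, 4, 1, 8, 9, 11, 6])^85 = [2, 4, 11, 3, 10, 5, 0, 6, 8, 9, 7, 1]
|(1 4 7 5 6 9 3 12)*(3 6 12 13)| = 10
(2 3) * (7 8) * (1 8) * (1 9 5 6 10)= (1 8 7 9 5 6 10)(2 3)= [0, 8, 3, 2, 4, 6, 10, 9, 7, 5, 1]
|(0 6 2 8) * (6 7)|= |(0 7 6 2 8)|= 5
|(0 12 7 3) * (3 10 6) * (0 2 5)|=|(0 12 7 10 6 3 2 5)|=8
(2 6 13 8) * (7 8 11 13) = (2 6 7 8)(11 13) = [0, 1, 6, 3, 4, 5, 7, 8, 2, 9, 10, 13, 12, 11]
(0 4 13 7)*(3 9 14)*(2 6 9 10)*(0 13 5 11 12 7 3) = [4, 1, 6, 10, 5, 11, 9, 13, 8, 14, 2, 12, 7, 3, 0] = (0 4 5 11 12 7 13 3 10 2 6 9 14)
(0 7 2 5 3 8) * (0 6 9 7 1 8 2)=(0 1 8 6 9 7)(2 5 3)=[1, 8, 5, 2, 4, 3, 9, 0, 6, 7]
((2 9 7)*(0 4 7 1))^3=(0 2)(1 7)(4 9)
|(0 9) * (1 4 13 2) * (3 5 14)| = 12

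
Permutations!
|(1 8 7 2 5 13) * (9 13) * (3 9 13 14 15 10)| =|(1 8 7 2 5 13)(3 9 14 15 10)| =30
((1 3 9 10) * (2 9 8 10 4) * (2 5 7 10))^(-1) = (1 10 7 5 4 9 2 8 3)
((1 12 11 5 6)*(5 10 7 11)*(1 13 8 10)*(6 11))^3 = ((1 12 5 11)(6 13 8 10 7))^3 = (1 11 5 12)(6 10 13 7 8)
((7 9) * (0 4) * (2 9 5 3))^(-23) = (0 4)(2 7 3 9 5)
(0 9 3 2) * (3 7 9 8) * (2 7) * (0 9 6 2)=[8, 1, 9, 7, 4, 5, 2, 6, 3, 0]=(0 8 3 7 6 2 9)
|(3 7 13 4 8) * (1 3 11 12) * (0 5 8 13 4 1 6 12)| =|(0 5 8 11)(1 3 7 4 13)(6 12)| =20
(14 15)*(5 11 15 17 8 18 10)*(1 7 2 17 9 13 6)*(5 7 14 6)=(1 14 9 13 5 11 15 6)(2 17 8 18 10 7)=[0, 14, 17, 3, 4, 11, 1, 2, 18, 13, 7, 15, 12, 5, 9, 6, 16, 8, 10]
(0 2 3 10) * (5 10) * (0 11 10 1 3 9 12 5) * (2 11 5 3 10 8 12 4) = (0 11 8 12 3)(1 10 5)(2 9 4) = [11, 10, 9, 0, 2, 1, 6, 7, 12, 4, 5, 8, 3]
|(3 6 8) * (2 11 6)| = |(2 11 6 8 3)| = 5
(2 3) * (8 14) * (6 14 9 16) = (2 3)(6 14 8 9 16) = [0, 1, 3, 2, 4, 5, 14, 7, 9, 16, 10, 11, 12, 13, 8, 15, 6]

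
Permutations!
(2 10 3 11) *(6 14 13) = (2 10 3 11)(6 14 13) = [0, 1, 10, 11, 4, 5, 14, 7, 8, 9, 3, 2, 12, 6, 13]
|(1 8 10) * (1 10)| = |(10)(1 8)| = 2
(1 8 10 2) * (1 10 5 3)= (1 8 5 3)(2 10)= [0, 8, 10, 1, 4, 3, 6, 7, 5, 9, 2]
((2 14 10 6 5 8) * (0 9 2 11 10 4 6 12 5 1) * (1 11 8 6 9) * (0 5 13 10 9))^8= (0 4 14 2 9 11 6 5 1)(10 13 12)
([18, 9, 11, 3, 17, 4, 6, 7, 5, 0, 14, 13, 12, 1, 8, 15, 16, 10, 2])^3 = (0 11 9 2 1 18 13)(4 14)(5 10)(8 17)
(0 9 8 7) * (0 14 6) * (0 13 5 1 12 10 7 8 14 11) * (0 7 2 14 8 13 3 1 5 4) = (0 9 8 13 4)(1 12 10 2 14 6 3)(7 11) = [9, 12, 14, 1, 0, 5, 3, 11, 13, 8, 2, 7, 10, 4, 6]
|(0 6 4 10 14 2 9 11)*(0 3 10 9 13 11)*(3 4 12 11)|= 30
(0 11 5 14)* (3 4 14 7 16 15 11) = (0 3 4 14)(5 7 16 15 11) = [3, 1, 2, 4, 14, 7, 6, 16, 8, 9, 10, 5, 12, 13, 0, 11, 15]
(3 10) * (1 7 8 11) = (1 7 8 11)(3 10) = [0, 7, 2, 10, 4, 5, 6, 8, 11, 9, 3, 1]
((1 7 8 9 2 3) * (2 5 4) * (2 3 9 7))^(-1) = ((1 2 9 5 4 3)(7 8))^(-1) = (1 3 4 5 9 2)(7 8)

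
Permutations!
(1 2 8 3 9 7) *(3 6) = [0, 2, 8, 9, 4, 5, 3, 1, 6, 7] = (1 2 8 6 3 9 7)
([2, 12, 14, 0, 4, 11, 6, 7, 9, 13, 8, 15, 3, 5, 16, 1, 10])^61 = [8, 14, 9, 10, 4, 3, 6, 7, 15, 1, 11, 0, 16, 12, 13, 2, 5]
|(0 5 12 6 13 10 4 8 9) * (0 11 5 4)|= 10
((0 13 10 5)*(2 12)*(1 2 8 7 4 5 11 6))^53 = (0 1 4 11 8 13 2 5 6 7 10 12)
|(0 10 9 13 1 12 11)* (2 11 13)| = 15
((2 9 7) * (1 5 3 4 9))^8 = ((1 5 3 4 9 7 2))^8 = (1 5 3 4 9 7 2)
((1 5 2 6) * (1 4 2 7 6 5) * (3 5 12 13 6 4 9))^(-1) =(2 4 7 5 3 9 6 13 12)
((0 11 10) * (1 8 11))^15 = ((0 1 8 11 10))^15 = (11)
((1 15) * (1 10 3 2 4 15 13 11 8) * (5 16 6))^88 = ((1 13 11 8)(2 4 15 10 3)(5 16 6))^88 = (2 10 4 3 15)(5 16 6)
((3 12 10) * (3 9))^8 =((3 12 10 9))^8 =(12)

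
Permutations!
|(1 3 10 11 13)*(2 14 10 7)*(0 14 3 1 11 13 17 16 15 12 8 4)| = |(0 14 10 13 11 17 16 15 12 8 4)(2 3 7)| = 33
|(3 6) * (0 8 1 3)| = 5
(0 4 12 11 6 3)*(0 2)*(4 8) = (0 8 4 12 11 6 3 2) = [8, 1, 0, 2, 12, 5, 3, 7, 4, 9, 10, 6, 11]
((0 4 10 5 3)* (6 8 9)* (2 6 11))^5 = (11) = ((0 4 10 5 3)(2 6 8 9 11))^5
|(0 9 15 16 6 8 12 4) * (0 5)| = 9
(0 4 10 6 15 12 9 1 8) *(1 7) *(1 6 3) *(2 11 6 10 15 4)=(0 2 11 6 4 15 12 9 7 10 3 1 8)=[2, 8, 11, 1, 15, 5, 4, 10, 0, 7, 3, 6, 9, 13, 14, 12]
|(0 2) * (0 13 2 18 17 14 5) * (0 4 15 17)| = |(0 18)(2 13)(4 15 17 14 5)| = 10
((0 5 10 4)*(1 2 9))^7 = (0 4 10 5)(1 2 9)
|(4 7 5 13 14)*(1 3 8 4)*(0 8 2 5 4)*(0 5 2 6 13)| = |(0 8 5)(1 3 6 13 14)(4 7)| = 30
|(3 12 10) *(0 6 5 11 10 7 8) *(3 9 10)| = |(0 6 5 11 3 12 7 8)(9 10)| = 8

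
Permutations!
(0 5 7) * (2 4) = (0 5 7)(2 4) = [5, 1, 4, 3, 2, 7, 6, 0]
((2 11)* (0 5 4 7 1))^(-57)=((0 5 4 7 1)(2 11))^(-57)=(0 7 5 1 4)(2 11)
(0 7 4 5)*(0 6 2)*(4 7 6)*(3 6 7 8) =[7, 1, 0, 6, 5, 4, 2, 8, 3] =(0 7 8 3 6 2)(4 5)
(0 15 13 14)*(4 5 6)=(0 15 13 14)(4 5 6)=[15, 1, 2, 3, 5, 6, 4, 7, 8, 9, 10, 11, 12, 14, 0, 13]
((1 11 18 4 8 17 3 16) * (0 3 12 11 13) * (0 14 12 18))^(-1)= (0 11 12 14 13 1 16 3)(4 18 17 8)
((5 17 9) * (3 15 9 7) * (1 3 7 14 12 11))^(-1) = ((1 3 15 9 5 17 14 12 11))^(-1) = (1 11 12 14 17 5 9 15 3)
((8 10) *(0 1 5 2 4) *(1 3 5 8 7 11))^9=(0 4 2 5 3)(1 11 7 10 8)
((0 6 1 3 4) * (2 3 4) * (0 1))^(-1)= (0 6)(1 4)(2 3)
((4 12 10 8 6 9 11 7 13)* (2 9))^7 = (2 10 13 9 8 4 11 6 12 7)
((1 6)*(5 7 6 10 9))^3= (1 5)(6 9)(7 10)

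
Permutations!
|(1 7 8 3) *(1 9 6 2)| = 7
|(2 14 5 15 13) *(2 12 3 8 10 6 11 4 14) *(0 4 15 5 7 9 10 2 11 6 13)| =13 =|(0 4 14 7 9 10 13 12 3 8 2 11 15)|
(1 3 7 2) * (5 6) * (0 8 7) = (0 8 7 2 1 3)(5 6) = [8, 3, 1, 0, 4, 6, 5, 2, 7]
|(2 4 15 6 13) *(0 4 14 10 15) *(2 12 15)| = |(0 4)(2 14 10)(6 13 12 15)| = 12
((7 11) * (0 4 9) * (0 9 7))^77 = ((0 4 7 11))^77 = (0 4 7 11)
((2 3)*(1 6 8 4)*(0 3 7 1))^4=((0 3 2 7 1 6 8 4))^4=(0 1)(2 8)(3 6)(4 7)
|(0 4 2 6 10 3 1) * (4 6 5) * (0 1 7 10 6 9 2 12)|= |(0 9 2 5 4 12)(3 7 10)|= 6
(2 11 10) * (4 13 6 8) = (2 11 10)(4 13 6 8) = [0, 1, 11, 3, 13, 5, 8, 7, 4, 9, 2, 10, 12, 6]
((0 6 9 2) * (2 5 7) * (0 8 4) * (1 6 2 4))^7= (0 7 9 1 2 4 5 6 8)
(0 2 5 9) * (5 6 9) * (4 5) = (0 2 6 9)(4 5) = [2, 1, 6, 3, 5, 4, 9, 7, 8, 0]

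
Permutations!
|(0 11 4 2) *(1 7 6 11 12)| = 8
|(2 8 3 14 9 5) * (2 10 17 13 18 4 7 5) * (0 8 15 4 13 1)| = |(0 8 3 14 9 2 15 4 7 5 10 17 1)(13 18)| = 26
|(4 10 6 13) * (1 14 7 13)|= 7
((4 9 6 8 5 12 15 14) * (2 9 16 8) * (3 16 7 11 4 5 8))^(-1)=(2 6 9)(3 16)(4 11 7)(5 14 15 12)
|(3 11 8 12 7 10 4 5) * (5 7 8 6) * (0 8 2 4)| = 28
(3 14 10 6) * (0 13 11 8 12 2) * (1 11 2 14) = (0 13 2)(1 11 8 12 14 10 6 3) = [13, 11, 0, 1, 4, 5, 3, 7, 12, 9, 6, 8, 14, 2, 10]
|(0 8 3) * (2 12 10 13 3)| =|(0 8 2 12 10 13 3)| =7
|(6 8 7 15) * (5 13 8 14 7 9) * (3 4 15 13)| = |(3 4 15 6 14 7 13 8 9 5)| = 10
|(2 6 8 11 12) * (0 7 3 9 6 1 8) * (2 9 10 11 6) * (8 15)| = |(0 7 3 10 11 12 9 2 1 15 8 6)| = 12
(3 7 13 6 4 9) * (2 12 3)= (2 12 3 7 13 6 4 9)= [0, 1, 12, 7, 9, 5, 4, 13, 8, 2, 10, 11, 3, 6]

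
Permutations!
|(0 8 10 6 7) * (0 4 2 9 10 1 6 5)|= 10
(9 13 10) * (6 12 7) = (6 12 7)(9 13 10) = [0, 1, 2, 3, 4, 5, 12, 6, 8, 13, 9, 11, 7, 10]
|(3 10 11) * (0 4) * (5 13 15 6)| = |(0 4)(3 10 11)(5 13 15 6)| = 12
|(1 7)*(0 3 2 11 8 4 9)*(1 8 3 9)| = |(0 9)(1 7 8 4)(2 11 3)| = 12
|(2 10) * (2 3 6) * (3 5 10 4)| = 4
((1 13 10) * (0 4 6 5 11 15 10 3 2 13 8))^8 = (0 8 1 10 15 11 5 6 4)(2 3 13)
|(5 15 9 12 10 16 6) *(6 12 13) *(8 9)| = 6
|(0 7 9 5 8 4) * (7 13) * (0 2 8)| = |(0 13 7 9 5)(2 8 4)| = 15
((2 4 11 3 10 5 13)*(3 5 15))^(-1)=(2 13 5 11 4)(3 15 10)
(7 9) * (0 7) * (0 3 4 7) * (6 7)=(3 4 6 7 9)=[0, 1, 2, 4, 6, 5, 7, 9, 8, 3]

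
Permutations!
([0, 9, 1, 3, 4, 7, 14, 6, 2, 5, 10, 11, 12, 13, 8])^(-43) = (1 14 5 2 6 9 8 7)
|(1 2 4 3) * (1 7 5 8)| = 7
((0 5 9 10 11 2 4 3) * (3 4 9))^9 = (2 9 10 11)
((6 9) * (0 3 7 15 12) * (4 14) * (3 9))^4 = (0 7 9 15 6 12 3)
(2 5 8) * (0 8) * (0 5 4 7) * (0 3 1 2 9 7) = (0 8 9 7 3 1 2 4) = [8, 2, 4, 1, 0, 5, 6, 3, 9, 7]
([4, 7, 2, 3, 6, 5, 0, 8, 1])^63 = [0, 1, 2, 3, 4, 5, 6, 7, 8]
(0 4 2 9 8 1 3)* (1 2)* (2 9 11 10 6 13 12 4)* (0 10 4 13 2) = (1 3 10 6 2 11 4)(8 9)(12 13) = [0, 3, 11, 10, 1, 5, 2, 7, 9, 8, 6, 4, 13, 12]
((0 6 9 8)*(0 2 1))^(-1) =(0 1 2 8 9 6)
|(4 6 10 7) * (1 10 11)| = 6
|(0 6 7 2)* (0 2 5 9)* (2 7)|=|(0 6 2 7 5 9)|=6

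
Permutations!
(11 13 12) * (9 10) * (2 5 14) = [0, 1, 5, 3, 4, 14, 6, 7, 8, 10, 9, 13, 11, 12, 2] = (2 5 14)(9 10)(11 13 12)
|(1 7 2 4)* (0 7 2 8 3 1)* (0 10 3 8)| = |(0 7)(1 2 4 10 3)| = 10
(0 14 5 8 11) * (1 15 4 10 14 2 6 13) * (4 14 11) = (0 2 6 13 1 15 14 5 8 4 10 11) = [2, 15, 6, 3, 10, 8, 13, 7, 4, 9, 11, 0, 12, 1, 5, 14]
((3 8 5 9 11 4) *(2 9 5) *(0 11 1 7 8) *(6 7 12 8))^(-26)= (0 4)(1 9 2 8 12)(3 11)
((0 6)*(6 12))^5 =((0 12 6))^5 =(0 6 12)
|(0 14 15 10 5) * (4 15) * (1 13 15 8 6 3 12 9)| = 13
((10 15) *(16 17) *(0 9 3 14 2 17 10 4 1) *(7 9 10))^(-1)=((0 10 15 4 1)(2 17 16 7 9 3 14))^(-1)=(0 1 4 15 10)(2 14 3 9 7 16 17)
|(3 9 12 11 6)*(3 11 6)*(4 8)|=10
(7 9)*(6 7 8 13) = (6 7 9 8 13) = [0, 1, 2, 3, 4, 5, 7, 9, 13, 8, 10, 11, 12, 6]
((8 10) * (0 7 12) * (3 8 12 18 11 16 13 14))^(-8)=((0 7 18 11 16 13 14 3 8 10 12))^(-8)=(0 11 14 10 7 16 3 12 18 13 8)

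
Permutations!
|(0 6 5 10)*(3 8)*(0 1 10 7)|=|(0 6 5 7)(1 10)(3 8)|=4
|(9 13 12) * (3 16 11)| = |(3 16 11)(9 13 12)| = 3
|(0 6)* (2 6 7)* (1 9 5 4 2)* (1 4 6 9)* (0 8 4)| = 6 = |(0 7)(2 9 5 6 8 4)|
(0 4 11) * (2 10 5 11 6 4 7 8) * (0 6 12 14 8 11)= (0 7 11 6 4 12 14 8 2 10 5)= [7, 1, 10, 3, 12, 0, 4, 11, 2, 9, 5, 6, 14, 13, 8]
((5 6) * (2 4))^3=(2 4)(5 6)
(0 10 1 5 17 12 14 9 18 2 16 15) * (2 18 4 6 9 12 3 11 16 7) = [10, 5, 7, 11, 6, 17, 9, 2, 8, 4, 1, 16, 14, 13, 12, 0, 15, 3, 18] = (18)(0 10 1 5 17 3 11 16 15)(2 7)(4 6 9)(12 14)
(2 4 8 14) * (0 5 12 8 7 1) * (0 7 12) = (0 5)(1 7)(2 4 12 8 14) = [5, 7, 4, 3, 12, 0, 6, 1, 14, 9, 10, 11, 8, 13, 2]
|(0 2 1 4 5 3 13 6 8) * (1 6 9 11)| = 28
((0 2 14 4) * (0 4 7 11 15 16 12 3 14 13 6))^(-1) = ((0 2 13 6)(3 14 7 11 15 16 12))^(-1) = (0 6 13 2)(3 12 16 15 11 7 14)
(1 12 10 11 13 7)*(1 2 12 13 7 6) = (1 13 6)(2 12 10 11 7) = [0, 13, 12, 3, 4, 5, 1, 2, 8, 9, 11, 7, 10, 6]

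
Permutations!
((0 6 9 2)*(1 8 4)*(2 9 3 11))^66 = (0 6 3 11 2)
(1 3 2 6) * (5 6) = (1 3 2 5 6) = [0, 3, 5, 2, 4, 6, 1]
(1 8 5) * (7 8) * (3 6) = (1 7 8 5)(3 6) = [0, 7, 2, 6, 4, 1, 3, 8, 5]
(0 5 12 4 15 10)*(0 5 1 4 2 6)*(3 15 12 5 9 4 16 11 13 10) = [1, 16, 6, 15, 12, 5, 0, 7, 8, 4, 9, 13, 2, 10, 14, 3, 11] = (0 1 16 11 13 10 9 4 12 2 6)(3 15)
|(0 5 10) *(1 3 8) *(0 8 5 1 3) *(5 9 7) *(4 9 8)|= 10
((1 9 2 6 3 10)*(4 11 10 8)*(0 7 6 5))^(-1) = (0 5 2 9 1 10 11 4 8 3 6 7)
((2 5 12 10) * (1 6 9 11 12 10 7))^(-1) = (1 7 12 11 9 6)(2 10 5) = ((1 6 9 11 12 7)(2 5 10))^(-1)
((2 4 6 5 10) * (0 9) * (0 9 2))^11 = ((0 2 4 6 5 10))^11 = (0 10 5 6 4 2)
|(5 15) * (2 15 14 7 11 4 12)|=8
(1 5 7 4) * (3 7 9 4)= (1 5 9 4)(3 7)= [0, 5, 2, 7, 1, 9, 6, 3, 8, 4]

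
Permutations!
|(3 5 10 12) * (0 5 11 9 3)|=|(0 5 10 12)(3 11 9)|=12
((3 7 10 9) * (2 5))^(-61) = ((2 5)(3 7 10 9))^(-61) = (2 5)(3 9 10 7)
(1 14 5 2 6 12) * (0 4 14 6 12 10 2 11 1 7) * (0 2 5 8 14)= (0 4)(1 6 10 5 11)(2 12 7)(8 14)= [4, 6, 12, 3, 0, 11, 10, 2, 14, 9, 5, 1, 7, 13, 8]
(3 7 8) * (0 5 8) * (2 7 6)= (0 5 8 3 6 2 7)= [5, 1, 7, 6, 4, 8, 2, 0, 3]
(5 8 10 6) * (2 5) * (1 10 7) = [0, 10, 5, 3, 4, 8, 2, 1, 7, 9, 6] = (1 10 6 2 5 8 7)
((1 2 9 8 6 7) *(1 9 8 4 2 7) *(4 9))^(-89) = ((9)(1 7 4 2 8 6))^(-89) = (9)(1 7 4 2 8 6)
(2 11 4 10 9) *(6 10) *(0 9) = [9, 1, 11, 3, 6, 5, 10, 7, 8, 2, 0, 4] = (0 9 2 11 4 6 10)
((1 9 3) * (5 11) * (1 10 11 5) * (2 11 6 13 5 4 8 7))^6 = (1 5)(2 6)(3 8)(4 9)(7 10)(11 13)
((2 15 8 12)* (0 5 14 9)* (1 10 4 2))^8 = ((0 5 14 9)(1 10 4 2 15 8 12))^8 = (1 10 4 2 15 8 12)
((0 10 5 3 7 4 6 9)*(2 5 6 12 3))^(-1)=((0 10 6 9)(2 5)(3 7 4 12))^(-1)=(0 9 6 10)(2 5)(3 12 4 7)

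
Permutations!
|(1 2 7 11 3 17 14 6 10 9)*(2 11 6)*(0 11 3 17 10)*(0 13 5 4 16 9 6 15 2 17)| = 18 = |(0 11)(1 3 10 6 13 5 4 16 9)(2 7 15)(14 17)|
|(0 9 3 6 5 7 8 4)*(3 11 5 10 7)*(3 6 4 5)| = 5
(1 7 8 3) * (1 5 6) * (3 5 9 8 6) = [0, 7, 2, 9, 4, 3, 1, 6, 5, 8] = (1 7 6)(3 9 8 5)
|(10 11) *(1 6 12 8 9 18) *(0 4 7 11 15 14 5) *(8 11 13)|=15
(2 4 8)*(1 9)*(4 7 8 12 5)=(1 9)(2 7 8)(4 12 5)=[0, 9, 7, 3, 12, 4, 6, 8, 2, 1, 10, 11, 5]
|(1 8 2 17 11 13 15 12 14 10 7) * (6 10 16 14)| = 22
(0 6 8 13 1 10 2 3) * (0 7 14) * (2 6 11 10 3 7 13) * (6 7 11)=(0 6 8 2 11 10 7 14)(1 3 13)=[6, 3, 11, 13, 4, 5, 8, 14, 2, 9, 7, 10, 12, 1, 0]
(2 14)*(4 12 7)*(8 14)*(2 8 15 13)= [0, 1, 15, 3, 12, 5, 6, 4, 14, 9, 10, 11, 7, 2, 8, 13]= (2 15 13)(4 12 7)(8 14)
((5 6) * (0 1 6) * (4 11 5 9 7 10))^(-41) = ((0 1 6 9 7 10 4 11 5))^(-41) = (0 7 5 9 11 6 4 1 10)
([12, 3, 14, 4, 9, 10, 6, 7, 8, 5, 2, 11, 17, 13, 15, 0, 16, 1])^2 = (0 17 3 9 10 14)(1 4 5 2 15 12)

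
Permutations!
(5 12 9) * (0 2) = (0 2)(5 12 9) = [2, 1, 0, 3, 4, 12, 6, 7, 8, 5, 10, 11, 9]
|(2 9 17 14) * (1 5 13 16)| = |(1 5 13 16)(2 9 17 14)| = 4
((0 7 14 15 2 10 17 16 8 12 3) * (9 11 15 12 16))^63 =(0 12 7 3 14)(2 9)(8 16)(10 11)(15 17) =((0 7 14 12 3)(2 10 17 9 11 15)(8 16))^63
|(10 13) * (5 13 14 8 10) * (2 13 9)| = 12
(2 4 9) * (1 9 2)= (1 9)(2 4)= [0, 9, 4, 3, 2, 5, 6, 7, 8, 1]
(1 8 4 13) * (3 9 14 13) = (1 8 4 3 9 14 13) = [0, 8, 2, 9, 3, 5, 6, 7, 4, 14, 10, 11, 12, 1, 13]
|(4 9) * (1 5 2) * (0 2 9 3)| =|(0 2 1 5 9 4 3)| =7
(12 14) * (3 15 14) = (3 15 14 12) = [0, 1, 2, 15, 4, 5, 6, 7, 8, 9, 10, 11, 3, 13, 12, 14]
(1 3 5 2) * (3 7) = [0, 7, 1, 5, 4, 2, 6, 3] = (1 7 3 5 2)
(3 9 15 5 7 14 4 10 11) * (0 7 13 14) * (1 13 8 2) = (0 7)(1 13 14 4 10 11 3 9 15 5 8 2) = [7, 13, 1, 9, 10, 8, 6, 0, 2, 15, 11, 3, 12, 14, 4, 5]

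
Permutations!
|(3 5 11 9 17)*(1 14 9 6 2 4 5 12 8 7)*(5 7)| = |(1 14 9 17 3 12 8 5 11 6 2 4 7)| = 13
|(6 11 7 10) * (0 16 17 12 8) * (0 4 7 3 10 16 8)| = |(0 8 4 7 16 17 12)(3 10 6 11)| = 28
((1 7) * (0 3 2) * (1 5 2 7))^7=((0 3 7 5 2))^7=(0 7 2 3 5)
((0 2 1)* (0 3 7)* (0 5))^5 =((0 2 1 3 7 5))^5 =(0 5 7 3 1 2)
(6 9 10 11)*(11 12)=(6 9 10 12 11)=[0, 1, 2, 3, 4, 5, 9, 7, 8, 10, 12, 6, 11]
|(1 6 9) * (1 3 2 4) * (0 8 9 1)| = |(0 8 9 3 2 4)(1 6)| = 6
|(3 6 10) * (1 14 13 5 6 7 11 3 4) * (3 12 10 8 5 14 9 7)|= 42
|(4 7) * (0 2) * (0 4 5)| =|(0 2 4 7 5)| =5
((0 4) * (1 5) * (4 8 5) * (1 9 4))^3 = ((0 8 5 9 4))^3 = (0 9 8 4 5)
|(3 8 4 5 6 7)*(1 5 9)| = 8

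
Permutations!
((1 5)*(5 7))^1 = (1 7 5) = ((1 7 5))^1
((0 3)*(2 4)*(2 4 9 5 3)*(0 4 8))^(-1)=(0 8 4 3 5 9 2)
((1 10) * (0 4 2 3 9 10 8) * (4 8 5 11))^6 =(1 9 2 11)(3 4 5 10)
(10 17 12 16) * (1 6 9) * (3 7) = (1 6 9)(3 7)(10 17 12 16) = [0, 6, 2, 7, 4, 5, 9, 3, 8, 1, 17, 11, 16, 13, 14, 15, 10, 12]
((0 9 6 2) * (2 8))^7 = (0 6 2 9 8)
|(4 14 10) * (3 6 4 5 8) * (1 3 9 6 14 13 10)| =|(1 3 14)(4 13 10 5 8 9 6)| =21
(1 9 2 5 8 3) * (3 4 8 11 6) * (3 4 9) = (1 3)(2 5 11 6 4 8 9) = [0, 3, 5, 1, 8, 11, 4, 7, 9, 2, 10, 6]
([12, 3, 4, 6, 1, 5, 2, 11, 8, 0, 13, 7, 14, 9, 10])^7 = (0 12 14 10 13 9)(1 6 4 3 2)(7 11)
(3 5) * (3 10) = (3 5 10) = [0, 1, 2, 5, 4, 10, 6, 7, 8, 9, 3]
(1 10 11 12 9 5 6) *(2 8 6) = [0, 10, 8, 3, 4, 2, 1, 7, 6, 5, 11, 12, 9] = (1 10 11 12 9 5 2 8 6)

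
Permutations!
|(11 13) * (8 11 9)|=4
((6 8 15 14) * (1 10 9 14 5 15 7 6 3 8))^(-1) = ((1 10 9 14 3 8 7 6)(5 15))^(-1) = (1 6 7 8 3 14 9 10)(5 15)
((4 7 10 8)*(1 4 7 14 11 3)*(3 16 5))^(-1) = ((1 4 14 11 16 5 3)(7 10 8))^(-1) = (1 3 5 16 11 14 4)(7 8 10)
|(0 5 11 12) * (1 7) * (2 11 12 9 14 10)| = 30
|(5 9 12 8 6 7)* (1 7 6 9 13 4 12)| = |(1 7 5 13 4 12 8 9)| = 8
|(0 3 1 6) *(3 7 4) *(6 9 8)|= |(0 7 4 3 1 9 8 6)|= 8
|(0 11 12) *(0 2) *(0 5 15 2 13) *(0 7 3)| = 6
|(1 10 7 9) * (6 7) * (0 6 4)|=7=|(0 6 7 9 1 10 4)|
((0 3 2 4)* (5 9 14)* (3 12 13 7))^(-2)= ((0 12 13 7 3 2 4)(5 9 14))^(-2)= (0 2 7 12 4 3 13)(5 9 14)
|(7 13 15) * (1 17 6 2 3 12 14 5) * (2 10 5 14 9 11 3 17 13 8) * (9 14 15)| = |(1 13 9 11 3 12 14 15 7 8 2 17 6 10 5)| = 15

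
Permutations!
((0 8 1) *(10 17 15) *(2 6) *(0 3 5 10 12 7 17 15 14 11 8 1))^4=(0 10 17)(1 15 14)(3 12 11)(5 7 8)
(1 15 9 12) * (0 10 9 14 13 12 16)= (0 10 9 16)(1 15 14 13 12)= [10, 15, 2, 3, 4, 5, 6, 7, 8, 16, 9, 11, 1, 12, 13, 14, 0]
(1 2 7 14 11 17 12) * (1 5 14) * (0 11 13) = (0 11 17 12 5 14 13)(1 2 7) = [11, 2, 7, 3, 4, 14, 6, 1, 8, 9, 10, 17, 5, 0, 13, 15, 16, 12]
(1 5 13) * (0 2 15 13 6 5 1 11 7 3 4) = (0 2 15 13 11 7 3 4)(5 6) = [2, 1, 15, 4, 0, 6, 5, 3, 8, 9, 10, 7, 12, 11, 14, 13]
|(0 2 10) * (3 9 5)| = |(0 2 10)(3 9 5)| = 3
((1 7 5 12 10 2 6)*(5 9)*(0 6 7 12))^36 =(12)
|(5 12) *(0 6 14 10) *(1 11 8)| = 12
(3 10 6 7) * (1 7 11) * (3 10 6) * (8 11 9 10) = [0, 7, 2, 6, 4, 5, 9, 8, 11, 10, 3, 1] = (1 7 8 11)(3 6 9 10)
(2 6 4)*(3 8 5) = (2 6 4)(3 8 5) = [0, 1, 6, 8, 2, 3, 4, 7, 5]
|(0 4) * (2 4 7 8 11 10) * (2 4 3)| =6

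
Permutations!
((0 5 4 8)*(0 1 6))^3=(0 8)(1 5)(4 6)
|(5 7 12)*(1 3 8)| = 3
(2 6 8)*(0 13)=(0 13)(2 6 8)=[13, 1, 6, 3, 4, 5, 8, 7, 2, 9, 10, 11, 12, 0]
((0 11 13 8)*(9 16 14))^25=(0 11 13 8)(9 16 14)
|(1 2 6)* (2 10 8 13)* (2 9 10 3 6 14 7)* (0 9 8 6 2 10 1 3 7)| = 18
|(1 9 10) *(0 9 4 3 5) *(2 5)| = 8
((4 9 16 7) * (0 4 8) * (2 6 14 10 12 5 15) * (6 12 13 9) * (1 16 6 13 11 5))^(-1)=(0 8 7 16 1 12 2 15 5 11 10 14 6 9 13 4)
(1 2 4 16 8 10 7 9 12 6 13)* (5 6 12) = (1 2 4 16 8 10 7 9 5 6 13) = [0, 2, 4, 3, 16, 6, 13, 9, 10, 5, 7, 11, 12, 1, 14, 15, 8]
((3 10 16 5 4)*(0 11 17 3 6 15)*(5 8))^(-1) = (0 15 6 4 5 8 16 10 3 17 11)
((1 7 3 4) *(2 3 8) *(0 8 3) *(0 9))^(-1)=(0 9 2 8)(1 4 3 7)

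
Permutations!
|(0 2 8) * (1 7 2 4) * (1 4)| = 5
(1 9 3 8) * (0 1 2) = (0 1 9 3 8 2) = [1, 9, 0, 8, 4, 5, 6, 7, 2, 3]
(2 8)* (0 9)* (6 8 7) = (0 9)(2 7 6 8) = [9, 1, 7, 3, 4, 5, 8, 6, 2, 0]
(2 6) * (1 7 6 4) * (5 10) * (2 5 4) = [0, 7, 2, 3, 1, 10, 5, 6, 8, 9, 4] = (1 7 6 5 10 4)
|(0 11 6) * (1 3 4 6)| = |(0 11 1 3 4 6)| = 6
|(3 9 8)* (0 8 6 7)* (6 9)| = |(9)(0 8 3 6 7)| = 5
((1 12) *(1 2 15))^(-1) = ((1 12 2 15))^(-1) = (1 15 2 12)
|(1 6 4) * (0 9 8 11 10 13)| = 6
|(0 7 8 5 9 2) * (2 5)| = 4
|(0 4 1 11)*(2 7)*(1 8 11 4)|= |(0 1 4 8 11)(2 7)|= 10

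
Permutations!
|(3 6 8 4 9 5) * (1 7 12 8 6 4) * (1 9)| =8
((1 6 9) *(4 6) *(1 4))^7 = (4 6 9)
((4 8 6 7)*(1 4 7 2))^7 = (1 8 2 4 6)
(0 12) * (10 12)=(0 10 12)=[10, 1, 2, 3, 4, 5, 6, 7, 8, 9, 12, 11, 0]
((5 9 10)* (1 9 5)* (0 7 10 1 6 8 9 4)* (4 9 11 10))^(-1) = ((0 7 4)(1 9)(6 8 11 10))^(-1) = (0 4 7)(1 9)(6 10 11 8)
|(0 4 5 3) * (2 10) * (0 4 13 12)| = 6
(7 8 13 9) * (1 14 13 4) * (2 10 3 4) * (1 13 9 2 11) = (1 14 9 7 8 11)(2 10 3 4 13) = [0, 14, 10, 4, 13, 5, 6, 8, 11, 7, 3, 1, 12, 2, 9]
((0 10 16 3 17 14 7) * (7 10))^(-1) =(0 7)(3 16 10 14 17)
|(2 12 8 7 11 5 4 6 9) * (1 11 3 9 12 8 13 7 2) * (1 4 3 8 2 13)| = |(1 11 5 3 9 4 6 12)(7 8 13)| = 24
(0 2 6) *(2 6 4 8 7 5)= (0 6)(2 4 8 7 5)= [6, 1, 4, 3, 8, 2, 0, 5, 7]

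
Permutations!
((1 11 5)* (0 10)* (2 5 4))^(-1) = ((0 10)(1 11 4 2 5))^(-1) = (0 10)(1 5 2 4 11)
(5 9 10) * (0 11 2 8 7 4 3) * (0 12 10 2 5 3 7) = [11, 1, 8, 12, 7, 9, 6, 4, 0, 2, 3, 5, 10] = (0 11 5 9 2 8)(3 12 10)(4 7)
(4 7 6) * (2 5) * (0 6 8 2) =(0 6 4 7 8 2 5) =[6, 1, 5, 3, 7, 0, 4, 8, 2]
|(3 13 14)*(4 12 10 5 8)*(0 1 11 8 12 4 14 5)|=|(0 1 11 8 14 3 13 5 12 10)|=10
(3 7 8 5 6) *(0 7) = [7, 1, 2, 0, 4, 6, 3, 8, 5] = (0 7 8 5 6 3)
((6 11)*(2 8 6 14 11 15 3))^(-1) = (2 3 15 6 8)(11 14)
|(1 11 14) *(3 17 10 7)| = 12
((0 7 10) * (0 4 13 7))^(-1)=((4 13 7 10))^(-1)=(4 10 7 13)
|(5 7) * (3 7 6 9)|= 5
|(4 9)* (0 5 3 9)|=|(0 5 3 9 4)|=5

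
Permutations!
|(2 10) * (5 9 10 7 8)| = 6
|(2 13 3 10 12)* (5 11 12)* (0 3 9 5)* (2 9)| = 12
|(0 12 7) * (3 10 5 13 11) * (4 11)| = |(0 12 7)(3 10 5 13 4 11)| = 6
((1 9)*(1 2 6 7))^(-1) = (1 7 6 2 9)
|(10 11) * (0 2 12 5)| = |(0 2 12 5)(10 11)| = 4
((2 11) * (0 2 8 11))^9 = ((0 2)(8 11))^9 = (0 2)(8 11)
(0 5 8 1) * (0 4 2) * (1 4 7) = [5, 7, 0, 3, 2, 8, 6, 1, 4] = (0 5 8 4 2)(1 7)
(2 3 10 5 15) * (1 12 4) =(1 12 4)(2 3 10 5 15) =[0, 12, 3, 10, 1, 15, 6, 7, 8, 9, 5, 11, 4, 13, 14, 2]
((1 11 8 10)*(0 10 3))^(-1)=((0 10 1 11 8 3))^(-1)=(0 3 8 11 1 10)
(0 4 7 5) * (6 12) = (0 4 7 5)(6 12) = [4, 1, 2, 3, 7, 0, 12, 5, 8, 9, 10, 11, 6]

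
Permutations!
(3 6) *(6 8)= (3 8 6)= [0, 1, 2, 8, 4, 5, 3, 7, 6]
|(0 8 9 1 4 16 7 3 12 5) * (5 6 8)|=18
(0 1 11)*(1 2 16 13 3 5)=(0 2 16 13 3 5 1 11)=[2, 11, 16, 5, 4, 1, 6, 7, 8, 9, 10, 0, 12, 3, 14, 15, 13]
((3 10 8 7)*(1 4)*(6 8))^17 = ((1 4)(3 10 6 8 7))^17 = (1 4)(3 6 7 10 8)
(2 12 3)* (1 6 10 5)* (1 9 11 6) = [0, 1, 12, 2, 4, 9, 10, 7, 8, 11, 5, 6, 3] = (2 12 3)(5 9 11 6 10)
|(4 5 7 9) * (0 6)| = 4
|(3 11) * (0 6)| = 2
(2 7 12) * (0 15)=[15, 1, 7, 3, 4, 5, 6, 12, 8, 9, 10, 11, 2, 13, 14, 0]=(0 15)(2 7 12)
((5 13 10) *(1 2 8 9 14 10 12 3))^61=((1 2 8 9 14 10 5 13 12 3))^61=(1 2 8 9 14 10 5 13 12 3)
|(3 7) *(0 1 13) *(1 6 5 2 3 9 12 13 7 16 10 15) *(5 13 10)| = |(0 6 13)(1 7 9 12 10 15)(2 3 16 5)| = 12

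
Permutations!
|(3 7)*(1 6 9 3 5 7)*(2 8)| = |(1 6 9 3)(2 8)(5 7)| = 4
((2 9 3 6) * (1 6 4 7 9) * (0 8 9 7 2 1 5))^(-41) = ((0 8 9 3 4 2 5)(1 6))^(-41) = (0 8 9 3 4 2 5)(1 6)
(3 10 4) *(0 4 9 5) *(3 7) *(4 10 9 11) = [10, 1, 2, 9, 7, 0, 6, 3, 8, 5, 11, 4] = (0 10 11 4 7 3 9 5)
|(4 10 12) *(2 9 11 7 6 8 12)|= 9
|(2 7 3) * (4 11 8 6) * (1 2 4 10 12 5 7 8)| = |(1 2 8 6 10 12 5 7 3 4 11)| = 11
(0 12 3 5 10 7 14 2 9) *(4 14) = [12, 1, 9, 5, 14, 10, 6, 4, 8, 0, 7, 11, 3, 13, 2] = (0 12 3 5 10 7 4 14 2 9)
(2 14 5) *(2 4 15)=(2 14 5 4 15)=[0, 1, 14, 3, 15, 4, 6, 7, 8, 9, 10, 11, 12, 13, 5, 2]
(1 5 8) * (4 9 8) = (1 5 4 9 8) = [0, 5, 2, 3, 9, 4, 6, 7, 1, 8]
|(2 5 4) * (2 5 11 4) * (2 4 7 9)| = 4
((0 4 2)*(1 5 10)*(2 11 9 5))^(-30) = (0 11 5 1)(2 4 9 10)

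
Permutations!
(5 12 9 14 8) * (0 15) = (0 15)(5 12 9 14 8) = [15, 1, 2, 3, 4, 12, 6, 7, 5, 14, 10, 11, 9, 13, 8, 0]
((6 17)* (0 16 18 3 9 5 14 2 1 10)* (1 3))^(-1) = (0 10 1 18 16)(2 14 5 9 3)(6 17)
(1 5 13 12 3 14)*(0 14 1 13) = (0 14 13 12 3 1 5) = [14, 5, 2, 1, 4, 0, 6, 7, 8, 9, 10, 11, 3, 12, 13]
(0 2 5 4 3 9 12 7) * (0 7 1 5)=(0 2)(1 5 4 3 9 12)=[2, 5, 0, 9, 3, 4, 6, 7, 8, 12, 10, 11, 1]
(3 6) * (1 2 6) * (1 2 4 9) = [0, 4, 6, 2, 9, 5, 3, 7, 8, 1] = (1 4 9)(2 6 3)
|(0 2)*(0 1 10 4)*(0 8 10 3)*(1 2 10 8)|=5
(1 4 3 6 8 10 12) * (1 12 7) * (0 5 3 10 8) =(12)(0 5 3 6)(1 4 10 7) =[5, 4, 2, 6, 10, 3, 0, 1, 8, 9, 7, 11, 12]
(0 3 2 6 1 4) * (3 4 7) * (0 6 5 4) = [0, 7, 5, 2, 6, 4, 1, 3] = (1 7 3 2 5 4 6)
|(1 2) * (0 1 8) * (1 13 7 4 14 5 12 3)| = |(0 13 7 4 14 5 12 3 1 2 8)| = 11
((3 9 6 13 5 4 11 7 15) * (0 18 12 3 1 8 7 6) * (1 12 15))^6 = (18)(4 11 6 13 5)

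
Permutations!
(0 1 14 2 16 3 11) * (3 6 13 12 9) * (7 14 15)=(0 1 15 7 14 2 16 6 13 12 9 3 11)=[1, 15, 16, 11, 4, 5, 13, 14, 8, 3, 10, 0, 9, 12, 2, 7, 6]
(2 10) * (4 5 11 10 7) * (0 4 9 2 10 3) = (0 4 5 11 3)(2 7 9) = [4, 1, 7, 0, 5, 11, 6, 9, 8, 2, 10, 3]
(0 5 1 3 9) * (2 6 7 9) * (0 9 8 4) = (9)(0 5 1 3 2 6 7 8 4) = [5, 3, 6, 2, 0, 1, 7, 8, 4, 9]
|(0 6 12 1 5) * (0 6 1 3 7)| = 7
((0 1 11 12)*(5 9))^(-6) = ((0 1 11 12)(5 9))^(-6) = (0 11)(1 12)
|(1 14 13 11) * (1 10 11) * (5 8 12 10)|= 15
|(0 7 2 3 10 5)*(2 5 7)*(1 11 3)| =|(0 2 1 11 3 10 7 5)| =8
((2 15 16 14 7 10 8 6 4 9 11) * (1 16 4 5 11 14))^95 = ((1 16)(2 15 4 9 14 7 10 8 6 5 11))^95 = (1 16)(2 8 9 11 10 4 5 7 15 6 14)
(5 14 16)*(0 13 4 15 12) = (0 13 4 15 12)(5 14 16) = [13, 1, 2, 3, 15, 14, 6, 7, 8, 9, 10, 11, 0, 4, 16, 12, 5]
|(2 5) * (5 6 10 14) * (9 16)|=10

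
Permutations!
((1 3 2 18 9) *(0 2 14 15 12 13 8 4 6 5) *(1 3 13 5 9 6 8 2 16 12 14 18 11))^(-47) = ((0 16 12 5)(1 13 2 11)(3 18 6 9)(4 8)(14 15))^(-47) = (0 16 12 5)(1 13 2 11)(3 18 6 9)(4 8)(14 15)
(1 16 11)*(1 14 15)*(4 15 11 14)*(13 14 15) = (1 16 15)(4 13 14 11) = [0, 16, 2, 3, 13, 5, 6, 7, 8, 9, 10, 4, 12, 14, 11, 1, 15]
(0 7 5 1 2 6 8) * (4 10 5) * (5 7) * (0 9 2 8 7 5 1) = [1, 8, 6, 3, 10, 0, 7, 4, 9, 2, 5] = (0 1 8 9 2 6 7 4 10 5)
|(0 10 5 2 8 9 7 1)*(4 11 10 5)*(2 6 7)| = 15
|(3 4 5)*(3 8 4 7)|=6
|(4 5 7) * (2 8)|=|(2 8)(4 5 7)|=6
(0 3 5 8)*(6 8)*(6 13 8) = (0 3 5 13 8) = [3, 1, 2, 5, 4, 13, 6, 7, 0, 9, 10, 11, 12, 8]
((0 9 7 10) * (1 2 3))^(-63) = (0 9 7 10)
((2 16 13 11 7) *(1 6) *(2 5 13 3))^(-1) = (1 6)(2 3 16)(5 7 11 13)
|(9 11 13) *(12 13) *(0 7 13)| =|(0 7 13 9 11 12)| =6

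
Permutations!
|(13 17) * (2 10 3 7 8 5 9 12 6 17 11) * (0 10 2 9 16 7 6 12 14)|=|(0 10 3 6 17 13 11 9 14)(5 16 7 8)|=36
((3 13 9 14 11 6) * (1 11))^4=(1 13 11 9 6 14 3)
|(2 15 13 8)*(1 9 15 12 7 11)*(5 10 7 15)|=30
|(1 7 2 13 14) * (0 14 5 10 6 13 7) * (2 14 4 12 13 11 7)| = |(0 4 12 13 5 10 6 11 7 14 1)| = 11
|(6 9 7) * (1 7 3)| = 5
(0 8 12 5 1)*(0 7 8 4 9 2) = [4, 7, 0, 3, 9, 1, 6, 8, 12, 2, 10, 11, 5] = (0 4 9 2)(1 7 8 12 5)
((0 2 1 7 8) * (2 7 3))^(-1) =((0 7 8)(1 3 2))^(-1) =(0 8 7)(1 2 3)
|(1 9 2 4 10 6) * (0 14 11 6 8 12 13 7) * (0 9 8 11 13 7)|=|(0 14 13)(1 8 12 7 9 2 4 10 11 6)|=30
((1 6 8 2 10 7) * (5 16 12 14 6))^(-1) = ((1 5 16 12 14 6 8 2 10 7))^(-1) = (1 7 10 2 8 6 14 12 16 5)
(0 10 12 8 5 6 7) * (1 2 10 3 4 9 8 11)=(0 3 4 9 8 5 6 7)(1 2 10 12 11)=[3, 2, 10, 4, 9, 6, 7, 0, 5, 8, 12, 1, 11]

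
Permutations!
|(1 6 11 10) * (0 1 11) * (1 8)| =|(0 8 1 6)(10 11)| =4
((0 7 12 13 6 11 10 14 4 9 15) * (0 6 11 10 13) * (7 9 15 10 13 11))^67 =(0 13 4 9 7 15 10 12 6 14)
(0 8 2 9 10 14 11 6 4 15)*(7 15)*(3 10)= (0 8 2 9 3 10 14 11 6 4 7 15)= [8, 1, 9, 10, 7, 5, 4, 15, 2, 3, 14, 6, 12, 13, 11, 0]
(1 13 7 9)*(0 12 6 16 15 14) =[12, 13, 2, 3, 4, 5, 16, 9, 8, 1, 10, 11, 6, 7, 0, 14, 15] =(0 12 6 16 15 14)(1 13 7 9)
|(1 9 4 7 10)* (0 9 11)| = 7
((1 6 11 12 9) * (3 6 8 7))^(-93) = (1 3 12 8 6 9 7 11)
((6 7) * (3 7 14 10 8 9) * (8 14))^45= (10 14)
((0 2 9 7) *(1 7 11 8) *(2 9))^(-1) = (0 7 1 8 11 9)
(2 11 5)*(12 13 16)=(2 11 5)(12 13 16)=[0, 1, 11, 3, 4, 2, 6, 7, 8, 9, 10, 5, 13, 16, 14, 15, 12]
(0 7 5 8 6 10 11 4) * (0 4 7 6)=(0 6 10 11 7 5 8)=[6, 1, 2, 3, 4, 8, 10, 5, 0, 9, 11, 7]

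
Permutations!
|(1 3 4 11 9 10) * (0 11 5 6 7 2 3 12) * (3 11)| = 12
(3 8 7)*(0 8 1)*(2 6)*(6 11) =[8, 0, 11, 1, 4, 5, 2, 3, 7, 9, 10, 6] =(0 8 7 3 1)(2 11 6)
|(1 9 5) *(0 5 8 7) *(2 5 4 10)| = 9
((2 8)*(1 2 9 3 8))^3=((1 2)(3 8 9))^3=(9)(1 2)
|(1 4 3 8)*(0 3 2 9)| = 7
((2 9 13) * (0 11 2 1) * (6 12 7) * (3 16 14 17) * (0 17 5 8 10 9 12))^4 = ((0 11 2 12 7 6)(1 17 3 16 14 5 8 10 9 13))^4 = (0 7 2)(1 14 9 3 8)(5 13 16 10 17)(6 12 11)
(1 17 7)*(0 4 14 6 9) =(0 4 14 6 9)(1 17 7) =[4, 17, 2, 3, 14, 5, 9, 1, 8, 0, 10, 11, 12, 13, 6, 15, 16, 7]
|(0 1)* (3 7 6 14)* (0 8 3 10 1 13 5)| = |(0 13 5)(1 8 3 7 6 14 10)| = 21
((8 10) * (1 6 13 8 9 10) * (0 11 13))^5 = (0 6 1 8 13 11)(9 10) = ((0 11 13 8 1 6)(9 10))^5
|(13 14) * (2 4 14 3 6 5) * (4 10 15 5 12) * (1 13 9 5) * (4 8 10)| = |(1 13 3 6 12 8 10 15)(2 4 14 9 5)| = 40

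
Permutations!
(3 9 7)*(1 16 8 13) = (1 16 8 13)(3 9 7) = [0, 16, 2, 9, 4, 5, 6, 3, 13, 7, 10, 11, 12, 1, 14, 15, 8]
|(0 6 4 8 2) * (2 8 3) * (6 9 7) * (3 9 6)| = |(0 6 4 9 7 3 2)| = 7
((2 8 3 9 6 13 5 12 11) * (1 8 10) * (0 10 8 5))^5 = (0 11 6 5 3 10 2 13 12 9 1 8)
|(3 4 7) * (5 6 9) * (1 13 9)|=|(1 13 9 5 6)(3 4 7)|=15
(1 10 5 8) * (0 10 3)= [10, 3, 2, 0, 4, 8, 6, 7, 1, 9, 5]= (0 10 5 8 1 3)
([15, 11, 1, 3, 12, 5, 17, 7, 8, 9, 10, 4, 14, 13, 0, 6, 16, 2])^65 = (0 1)(2 14)(4 6)(11 15)(12 17)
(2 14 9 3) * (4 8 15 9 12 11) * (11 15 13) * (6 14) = (2 6 14 12 15 9 3)(4 8 13 11) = [0, 1, 6, 2, 8, 5, 14, 7, 13, 3, 10, 4, 15, 11, 12, 9]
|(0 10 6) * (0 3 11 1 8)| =|(0 10 6 3 11 1 8)| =7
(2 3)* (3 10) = (2 10 3) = [0, 1, 10, 2, 4, 5, 6, 7, 8, 9, 3]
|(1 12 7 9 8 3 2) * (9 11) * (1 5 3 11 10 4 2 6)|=9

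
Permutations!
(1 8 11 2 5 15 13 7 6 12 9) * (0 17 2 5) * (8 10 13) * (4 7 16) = [17, 10, 0, 3, 7, 15, 12, 6, 11, 1, 13, 5, 9, 16, 14, 8, 4, 2] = (0 17 2)(1 10 13 16 4 7 6 12 9)(5 15 8 11)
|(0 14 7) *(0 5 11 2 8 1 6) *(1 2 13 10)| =|(0 14 7 5 11 13 10 1 6)(2 8)| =18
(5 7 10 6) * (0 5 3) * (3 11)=(0 5 7 10 6 11 3)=[5, 1, 2, 0, 4, 7, 11, 10, 8, 9, 6, 3]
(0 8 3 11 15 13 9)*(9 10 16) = (0 8 3 11 15 13 10 16 9) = [8, 1, 2, 11, 4, 5, 6, 7, 3, 0, 16, 15, 12, 10, 14, 13, 9]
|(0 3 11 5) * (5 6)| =5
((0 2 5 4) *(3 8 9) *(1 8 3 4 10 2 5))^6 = (0 9 1 10)(2 5 4 8)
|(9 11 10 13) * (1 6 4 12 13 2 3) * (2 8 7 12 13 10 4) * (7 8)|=|(1 6 2 3)(4 13 9 11)(7 12 10)|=12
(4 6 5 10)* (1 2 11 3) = (1 2 11 3)(4 6 5 10) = [0, 2, 11, 1, 6, 10, 5, 7, 8, 9, 4, 3]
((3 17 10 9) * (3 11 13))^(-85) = (3 13 11 9 10 17)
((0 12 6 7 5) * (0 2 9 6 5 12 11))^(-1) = (0 11)(2 5 12 7 6 9)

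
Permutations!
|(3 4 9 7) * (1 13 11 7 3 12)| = |(1 13 11 7 12)(3 4 9)| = 15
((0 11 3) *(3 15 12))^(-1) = (0 3 12 15 11)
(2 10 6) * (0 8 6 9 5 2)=(0 8 6)(2 10 9 5)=[8, 1, 10, 3, 4, 2, 0, 7, 6, 5, 9]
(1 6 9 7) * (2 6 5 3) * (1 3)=[0, 5, 6, 2, 4, 1, 9, 3, 8, 7]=(1 5)(2 6 9 7 3)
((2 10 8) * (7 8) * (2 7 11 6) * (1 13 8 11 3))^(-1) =(1 3 10 2 6 11 7 8 13)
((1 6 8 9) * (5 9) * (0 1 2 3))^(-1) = ((0 1 6 8 5 9 2 3))^(-1) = (0 3 2 9 5 8 6 1)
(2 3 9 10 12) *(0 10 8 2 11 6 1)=(0 10 12 11 6 1)(2 3 9 8)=[10, 0, 3, 9, 4, 5, 1, 7, 2, 8, 12, 6, 11]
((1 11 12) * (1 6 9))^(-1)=(1 9 6 12 11)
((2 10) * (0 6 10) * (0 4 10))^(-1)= (0 6)(2 10 4)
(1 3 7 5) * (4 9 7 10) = [0, 3, 2, 10, 9, 1, 6, 5, 8, 7, 4] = (1 3 10 4 9 7 5)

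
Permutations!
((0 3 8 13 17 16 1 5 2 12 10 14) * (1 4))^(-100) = (0 17 5 14 13 1 10 8 4 12 3 16 2) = ((0 3 8 13 17 16 4 1 5 2 12 10 14))^(-100)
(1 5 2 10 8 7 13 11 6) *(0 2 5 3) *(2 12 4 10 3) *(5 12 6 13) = (0 6 1 2 3)(4 10 8 7 5 12)(11 13) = [6, 2, 3, 0, 10, 12, 1, 5, 7, 9, 8, 13, 4, 11]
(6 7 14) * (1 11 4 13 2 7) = (1 11 4 13 2 7 14 6) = [0, 11, 7, 3, 13, 5, 1, 14, 8, 9, 10, 4, 12, 2, 6]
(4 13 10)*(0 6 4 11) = (0 6 4 13 10 11) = [6, 1, 2, 3, 13, 5, 4, 7, 8, 9, 11, 0, 12, 10]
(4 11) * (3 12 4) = (3 12 4 11) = [0, 1, 2, 12, 11, 5, 6, 7, 8, 9, 10, 3, 4]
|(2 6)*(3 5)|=2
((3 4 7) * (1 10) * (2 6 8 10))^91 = ((1 2 6 8 10)(3 4 7))^91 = (1 2 6 8 10)(3 4 7)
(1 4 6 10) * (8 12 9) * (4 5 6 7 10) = (1 5 6 4 7 10)(8 12 9) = [0, 5, 2, 3, 7, 6, 4, 10, 12, 8, 1, 11, 9]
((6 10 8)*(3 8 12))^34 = ((3 8 6 10 12))^34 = (3 12 10 6 8)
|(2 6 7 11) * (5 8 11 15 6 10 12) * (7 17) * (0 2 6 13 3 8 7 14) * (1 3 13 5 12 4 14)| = |(0 2 10 4 14)(1 3 8 11 6 17)(5 7 15)| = 30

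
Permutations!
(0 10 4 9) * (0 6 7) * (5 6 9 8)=(0 10 4 8 5 6 7)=[10, 1, 2, 3, 8, 6, 7, 0, 5, 9, 4]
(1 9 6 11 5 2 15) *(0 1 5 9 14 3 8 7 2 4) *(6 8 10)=(0 1 14 3 10 6 11 9 8 7 2 15 5 4)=[1, 14, 15, 10, 0, 4, 11, 2, 7, 8, 6, 9, 12, 13, 3, 5]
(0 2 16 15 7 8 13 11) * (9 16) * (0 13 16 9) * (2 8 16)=(0 8 2)(7 16 15)(11 13)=[8, 1, 0, 3, 4, 5, 6, 16, 2, 9, 10, 13, 12, 11, 14, 7, 15]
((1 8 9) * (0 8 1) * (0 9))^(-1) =((9)(0 8))^(-1) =(9)(0 8)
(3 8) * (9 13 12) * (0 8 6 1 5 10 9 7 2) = (0 8 3 6 1 5 10 9 13 12 7 2) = [8, 5, 0, 6, 4, 10, 1, 2, 3, 13, 9, 11, 7, 12]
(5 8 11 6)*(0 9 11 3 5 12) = (0 9 11 6 12)(3 5 8) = [9, 1, 2, 5, 4, 8, 12, 7, 3, 11, 10, 6, 0]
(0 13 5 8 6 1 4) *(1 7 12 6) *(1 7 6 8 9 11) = (0 13 5 9 11 1 4)(7 12 8) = [13, 4, 2, 3, 0, 9, 6, 12, 7, 11, 10, 1, 8, 5]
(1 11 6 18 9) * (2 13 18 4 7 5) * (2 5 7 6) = (1 11 2 13 18 9)(4 6) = [0, 11, 13, 3, 6, 5, 4, 7, 8, 1, 10, 2, 12, 18, 14, 15, 16, 17, 9]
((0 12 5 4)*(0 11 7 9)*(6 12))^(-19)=(0 11 12 9 4 6 7 5)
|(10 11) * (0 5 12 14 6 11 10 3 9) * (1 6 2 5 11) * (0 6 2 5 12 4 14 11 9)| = 24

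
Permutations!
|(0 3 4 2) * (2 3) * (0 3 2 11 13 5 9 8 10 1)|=|(0 11 13 5 9 8 10 1)(2 3 4)|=24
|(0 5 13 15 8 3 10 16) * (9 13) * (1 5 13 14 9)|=|(0 13 15 8 3 10 16)(1 5)(9 14)|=14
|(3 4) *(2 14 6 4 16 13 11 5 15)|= 10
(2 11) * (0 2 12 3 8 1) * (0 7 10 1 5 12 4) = (0 2 11 4)(1 7 10)(3 8 5 12) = [2, 7, 11, 8, 0, 12, 6, 10, 5, 9, 1, 4, 3]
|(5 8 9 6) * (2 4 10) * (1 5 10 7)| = |(1 5 8 9 6 10 2 4 7)| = 9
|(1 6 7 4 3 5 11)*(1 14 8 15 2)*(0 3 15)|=|(0 3 5 11 14 8)(1 6 7 4 15 2)|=6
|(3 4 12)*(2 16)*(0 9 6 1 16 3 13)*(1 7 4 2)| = |(0 9 6 7 4 12 13)(1 16)(2 3)| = 14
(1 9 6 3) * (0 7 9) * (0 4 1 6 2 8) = [7, 4, 8, 6, 1, 5, 3, 9, 0, 2] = (0 7 9 2 8)(1 4)(3 6)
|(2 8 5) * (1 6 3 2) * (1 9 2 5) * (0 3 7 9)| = |(0 3 5)(1 6 7 9 2 8)| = 6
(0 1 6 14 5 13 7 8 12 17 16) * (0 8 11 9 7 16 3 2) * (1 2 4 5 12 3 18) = [2, 6, 0, 4, 5, 13, 14, 11, 3, 7, 10, 9, 17, 16, 12, 15, 8, 18, 1] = (0 2)(1 6 14 12 17 18)(3 4 5 13 16 8)(7 11 9)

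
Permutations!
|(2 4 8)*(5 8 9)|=5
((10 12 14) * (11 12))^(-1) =((10 11 12 14))^(-1) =(10 14 12 11)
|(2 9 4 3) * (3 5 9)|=6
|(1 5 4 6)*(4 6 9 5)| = |(1 4 9 5 6)| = 5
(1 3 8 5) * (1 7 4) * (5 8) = (8)(1 3 5 7 4) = [0, 3, 2, 5, 1, 7, 6, 4, 8]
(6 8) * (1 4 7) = (1 4 7)(6 8) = [0, 4, 2, 3, 7, 5, 8, 1, 6]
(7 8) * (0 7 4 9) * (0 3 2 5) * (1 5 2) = [7, 5, 2, 1, 9, 0, 6, 8, 4, 3] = (0 7 8 4 9 3 1 5)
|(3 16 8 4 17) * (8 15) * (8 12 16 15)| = 7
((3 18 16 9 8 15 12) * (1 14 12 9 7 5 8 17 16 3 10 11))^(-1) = (1 11 10 12 14)(3 18)(5 7 16 17 9 15 8)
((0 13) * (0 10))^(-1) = (0 10 13)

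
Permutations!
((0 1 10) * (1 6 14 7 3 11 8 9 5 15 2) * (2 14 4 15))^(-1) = (0 10 1 2 5 9 8 11 3 7 14 15 4 6) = ((0 6 4 15 14 7 3 11 8 9 5 2 1 10))^(-1)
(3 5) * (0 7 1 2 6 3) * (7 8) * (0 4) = (0 8 7 1 2 6 3 5 4) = [8, 2, 6, 5, 0, 4, 3, 1, 7]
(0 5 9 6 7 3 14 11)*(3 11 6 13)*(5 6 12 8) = [6, 1, 2, 14, 4, 9, 7, 11, 5, 13, 10, 0, 8, 3, 12] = (0 6 7 11)(3 14 12 8 5 9 13)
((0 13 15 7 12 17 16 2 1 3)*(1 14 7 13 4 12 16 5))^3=(0 17 3 12 1 4 5)(2 16 7 14)(13 15)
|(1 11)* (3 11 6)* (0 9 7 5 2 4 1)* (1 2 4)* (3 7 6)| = |(0 9 6 7 5 4 2 1 3 11)| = 10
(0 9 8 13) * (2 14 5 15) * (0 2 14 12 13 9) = (2 12 13)(5 15 14)(8 9) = [0, 1, 12, 3, 4, 15, 6, 7, 9, 8, 10, 11, 13, 2, 5, 14]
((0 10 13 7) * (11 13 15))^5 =(0 7 13 11 15 10)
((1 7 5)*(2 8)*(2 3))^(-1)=(1 5 7)(2 3 8)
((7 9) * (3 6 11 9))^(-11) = (3 7 9 11 6) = ((3 6 11 9 7))^(-11)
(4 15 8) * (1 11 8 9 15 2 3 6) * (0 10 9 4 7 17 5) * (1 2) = [10, 11, 3, 6, 1, 0, 2, 17, 7, 15, 9, 8, 12, 13, 14, 4, 16, 5] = (0 10 9 15 4 1 11 8 7 17 5)(2 3 6)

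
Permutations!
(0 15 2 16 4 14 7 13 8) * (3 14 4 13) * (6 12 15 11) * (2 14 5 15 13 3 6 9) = [11, 1, 16, 5, 4, 15, 12, 6, 0, 2, 10, 9, 13, 8, 7, 14, 3] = (0 11 9 2 16 3 5 15 14 7 6 12 13 8)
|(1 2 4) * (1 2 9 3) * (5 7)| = 6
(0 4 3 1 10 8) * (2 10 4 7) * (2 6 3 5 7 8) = [8, 4, 10, 1, 5, 7, 3, 6, 0, 9, 2] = (0 8)(1 4 5 7 6 3)(2 10)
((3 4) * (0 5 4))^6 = ((0 5 4 3))^6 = (0 4)(3 5)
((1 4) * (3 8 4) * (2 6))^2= ((1 3 8 4)(2 6))^2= (1 8)(3 4)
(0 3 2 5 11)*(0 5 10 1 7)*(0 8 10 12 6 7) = (0 3 2 12 6 7 8 10 1)(5 11) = [3, 0, 12, 2, 4, 11, 7, 8, 10, 9, 1, 5, 6]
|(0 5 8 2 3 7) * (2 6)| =|(0 5 8 6 2 3 7)| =7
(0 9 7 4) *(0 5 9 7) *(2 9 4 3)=(0 7 3 2 9)(4 5)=[7, 1, 9, 2, 5, 4, 6, 3, 8, 0]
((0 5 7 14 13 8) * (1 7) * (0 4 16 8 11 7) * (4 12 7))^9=((0 5 1)(4 16 8 12 7 14 13 11))^9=(4 16 8 12 7 14 13 11)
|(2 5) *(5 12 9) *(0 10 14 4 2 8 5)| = |(0 10 14 4 2 12 9)(5 8)| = 14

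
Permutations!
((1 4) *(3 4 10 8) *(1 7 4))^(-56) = (10)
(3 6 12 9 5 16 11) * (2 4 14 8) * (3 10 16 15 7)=(2 4 14 8)(3 6 12 9 5 15 7)(10 16 11)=[0, 1, 4, 6, 14, 15, 12, 3, 2, 5, 16, 10, 9, 13, 8, 7, 11]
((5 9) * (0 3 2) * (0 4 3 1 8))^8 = (9)(0 8 1)(2 3 4)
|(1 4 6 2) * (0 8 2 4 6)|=6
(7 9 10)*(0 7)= [7, 1, 2, 3, 4, 5, 6, 9, 8, 10, 0]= (0 7 9 10)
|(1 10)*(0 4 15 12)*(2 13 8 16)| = 4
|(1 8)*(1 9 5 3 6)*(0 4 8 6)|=|(0 4 8 9 5 3)(1 6)|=6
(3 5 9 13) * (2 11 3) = [0, 1, 11, 5, 4, 9, 6, 7, 8, 13, 10, 3, 12, 2] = (2 11 3 5 9 13)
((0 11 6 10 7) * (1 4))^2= (0 6 7 11 10)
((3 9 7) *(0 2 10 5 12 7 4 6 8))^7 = (0 9 5 8 3 10 6 7 2 4 12)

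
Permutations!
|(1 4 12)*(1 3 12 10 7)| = 4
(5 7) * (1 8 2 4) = (1 8 2 4)(5 7) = [0, 8, 4, 3, 1, 7, 6, 5, 2]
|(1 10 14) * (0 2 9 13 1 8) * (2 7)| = 9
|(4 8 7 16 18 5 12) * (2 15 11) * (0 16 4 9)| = |(0 16 18 5 12 9)(2 15 11)(4 8 7)| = 6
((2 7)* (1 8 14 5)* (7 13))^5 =(1 8 14 5)(2 7 13)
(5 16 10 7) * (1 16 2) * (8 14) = (1 16 10 7 5 2)(8 14) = [0, 16, 1, 3, 4, 2, 6, 5, 14, 9, 7, 11, 12, 13, 8, 15, 10]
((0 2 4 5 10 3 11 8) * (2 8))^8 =((0 8)(2 4 5 10 3 11))^8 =(2 5 3)(4 10 11)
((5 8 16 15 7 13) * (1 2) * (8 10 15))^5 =(1 2)(8 16)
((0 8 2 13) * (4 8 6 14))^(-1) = (0 13 2 8 4 14 6)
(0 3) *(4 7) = [3, 1, 2, 0, 7, 5, 6, 4] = (0 3)(4 7)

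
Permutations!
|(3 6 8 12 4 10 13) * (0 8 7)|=9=|(0 8 12 4 10 13 3 6 7)|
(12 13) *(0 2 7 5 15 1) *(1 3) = (0 2 7 5 15 3 1)(12 13) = [2, 0, 7, 1, 4, 15, 6, 5, 8, 9, 10, 11, 13, 12, 14, 3]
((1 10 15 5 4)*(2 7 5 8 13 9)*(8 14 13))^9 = ((1 10 15 14 13 9 2 7 5 4))^9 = (1 4 5 7 2 9 13 14 15 10)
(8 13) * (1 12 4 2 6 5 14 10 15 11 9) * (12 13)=(1 13 8 12 4 2 6 5 14 10 15 11 9)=[0, 13, 6, 3, 2, 14, 5, 7, 12, 1, 15, 9, 4, 8, 10, 11]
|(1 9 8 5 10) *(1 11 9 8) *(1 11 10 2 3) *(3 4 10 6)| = |(1 8 5 2 4 10 6 3)(9 11)| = 8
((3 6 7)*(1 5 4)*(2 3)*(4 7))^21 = ((1 5 7 2 3 6 4))^21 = (7)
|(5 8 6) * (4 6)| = |(4 6 5 8)| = 4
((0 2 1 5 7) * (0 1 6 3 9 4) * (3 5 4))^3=((0 2 6 5 7 1 4)(3 9))^3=(0 5 4 6 1 2 7)(3 9)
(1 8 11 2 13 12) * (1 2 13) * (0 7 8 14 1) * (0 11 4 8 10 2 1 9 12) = (0 7 10 2 11 13)(1 14 9 12)(4 8) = [7, 14, 11, 3, 8, 5, 6, 10, 4, 12, 2, 13, 1, 0, 9]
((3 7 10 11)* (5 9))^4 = (11)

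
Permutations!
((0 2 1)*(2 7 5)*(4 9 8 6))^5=(4 9 8 6)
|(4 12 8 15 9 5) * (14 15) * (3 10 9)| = 9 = |(3 10 9 5 4 12 8 14 15)|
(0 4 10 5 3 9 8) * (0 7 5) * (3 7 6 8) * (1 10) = (0 4 1 10)(3 9)(5 7)(6 8) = [4, 10, 2, 9, 1, 7, 8, 5, 6, 3, 0]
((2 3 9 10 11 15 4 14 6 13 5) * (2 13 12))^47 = ((2 3 9 10 11 15 4 14 6 12)(5 13))^47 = (2 14 11 3 6 15 9 12 4 10)(5 13)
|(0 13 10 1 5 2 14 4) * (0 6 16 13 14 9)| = 11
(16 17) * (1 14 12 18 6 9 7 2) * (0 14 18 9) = (0 14 12 9 7 2 1 18 6)(16 17) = [14, 18, 1, 3, 4, 5, 0, 2, 8, 7, 10, 11, 9, 13, 12, 15, 17, 16, 6]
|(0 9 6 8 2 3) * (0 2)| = 4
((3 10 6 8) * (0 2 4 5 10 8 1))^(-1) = ((0 2 4 5 10 6 1)(3 8))^(-1) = (0 1 6 10 5 4 2)(3 8)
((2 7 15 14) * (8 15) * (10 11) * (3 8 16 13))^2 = ((2 7 16 13 3 8 15 14)(10 11))^2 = (2 16 3 15)(7 13 8 14)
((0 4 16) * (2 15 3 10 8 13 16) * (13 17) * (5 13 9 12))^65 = (17)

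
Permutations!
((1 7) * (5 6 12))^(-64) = ((1 7)(5 6 12))^(-64) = (5 12 6)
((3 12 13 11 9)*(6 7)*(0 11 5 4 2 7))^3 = (0 3 5 7 11 12 4 6 9 13 2)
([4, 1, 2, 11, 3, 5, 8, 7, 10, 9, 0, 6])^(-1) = [10, 1, 2, 4, 0, 5, 11, 7, 6, 9, 8, 3]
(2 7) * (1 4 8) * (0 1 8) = [1, 4, 7, 3, 0, 5, 6, 2, 8] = (8)(0 1 4)(2 7)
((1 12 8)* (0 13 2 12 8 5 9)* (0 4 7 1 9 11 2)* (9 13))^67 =((0 9 4 7 1 8 13)(2 12 5 11))^67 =(0 1 9 8 4 13 7)(2 11 5 12)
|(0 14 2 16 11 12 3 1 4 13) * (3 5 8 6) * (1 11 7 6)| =14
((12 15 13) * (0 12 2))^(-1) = (0 2 13 15 12)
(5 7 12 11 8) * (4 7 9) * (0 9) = (0 9 4 7 12 11 8 5) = [9, 1, 2, 3, 7, 0, 6, 12, 5, 4, 10, 8, 11]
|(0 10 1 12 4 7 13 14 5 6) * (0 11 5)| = 24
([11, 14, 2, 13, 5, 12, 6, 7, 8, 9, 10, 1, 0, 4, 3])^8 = (0 12 5 4 13 3 14 1 11)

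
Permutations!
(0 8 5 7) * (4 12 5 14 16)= [8, 1, 2, 3, 12, 7, 6, 0, 14, 9, 10, 11, 5, 13, 16, 15, 4]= (0 8 14 16 4 12 5 7)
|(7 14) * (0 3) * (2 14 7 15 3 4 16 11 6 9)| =10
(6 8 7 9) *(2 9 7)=[0, 1, 9, 3, 4, 5, 8, 7, 2, 6]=(2 9 6 8)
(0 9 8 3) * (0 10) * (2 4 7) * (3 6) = [9, 1, 4, 10, 7, 5, 3, 2, 6, 8, 0] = (0 9 8 6 3 10)(2 4 7)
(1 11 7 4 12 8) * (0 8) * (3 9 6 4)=(0 8 1 11 7 3 9 6 4 12)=[8, 11, 2, 9, 12, 5, 4, 3, 1, 6, 10, 7, 0]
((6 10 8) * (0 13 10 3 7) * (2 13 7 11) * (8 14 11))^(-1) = (0 7)(2 11 14 10 13)(3 6 8) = ((0 7)(2 13 10 14 11)(3 8 6))^(-1)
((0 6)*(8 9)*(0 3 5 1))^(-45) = (8 9)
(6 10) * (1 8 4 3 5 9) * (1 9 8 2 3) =[0, 2, 3, 5, 1, 8, 10, 7, 4, 9, 6] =(1 2 3 5 8 4)(6 10)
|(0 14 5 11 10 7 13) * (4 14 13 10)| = 4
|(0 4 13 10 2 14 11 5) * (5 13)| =15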